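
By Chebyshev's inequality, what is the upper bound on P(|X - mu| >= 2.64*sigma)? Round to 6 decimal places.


P <= 1/k^2
k^2 = 2.64^2 = 6.9696
1/k^2 = 1 / 6.9696 = 625/4356 ≈ 0.14348026

0.143480


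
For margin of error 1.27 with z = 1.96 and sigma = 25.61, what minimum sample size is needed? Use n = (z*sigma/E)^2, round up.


z*sigma/E = 1.96 * 25.61 / 1.27 = 125489/3175 ≈ 39.524094
(z*sigma/E)^2 ≈ 1562.154045
round up: n = 1563

1563


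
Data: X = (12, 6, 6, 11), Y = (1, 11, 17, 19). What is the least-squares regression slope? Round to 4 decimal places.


b = sum((xi-xbar)(yi-ybar)) / sum((xi-xbar)^2)
n = 4, xbar = 35/4 = 8.75, ybar = 48/4 = 12
Sxy = sum((xi-xbar)(yi-ybar)) = -31
Sxx = sum((xi-xbar)^2) = 30.75
b = Sxy / Sxx = -124/123 ≈ -1.008130

-1.0081


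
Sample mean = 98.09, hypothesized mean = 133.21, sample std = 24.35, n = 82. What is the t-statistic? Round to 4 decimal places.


t = (xbar - mu0) / (s/sqrt(n))
xbar - mu0 = 98.09 - 133.21 = -35.12
sqrt(82) ≈ 9.05538514
s/sqrt(n) = 24.35 / 9.05538514 ≈ 2.68900766
t = -35.12 / 2.68900766 ≈ -13.060580

-13.0606


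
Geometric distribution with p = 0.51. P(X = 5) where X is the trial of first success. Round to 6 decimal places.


P = (1-p)^(k-1) * p
(1-p)^(k-1) = 0.49^4 = 0.05764801
P = 0.05764801 * 0.51 ≈ 0.02940049

0.029400


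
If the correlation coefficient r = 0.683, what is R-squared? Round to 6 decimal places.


R^2 = r^2 = (0.683)^2 = 0.466489

0.466489


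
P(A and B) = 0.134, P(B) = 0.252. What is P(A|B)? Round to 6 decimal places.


P(A|B) = P(A and B) / P(B) = 0.134 / 0.252 = 67/126 ≈ 0.53174603

0.531746


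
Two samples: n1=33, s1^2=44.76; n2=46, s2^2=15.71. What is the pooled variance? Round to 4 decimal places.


sp^2 = ((n1-1)*s1^2 + (n2-1)*s2^2)/(n1+n2-2)
(n1-1)*s1^2 = 32 * 44.76 = 1432.32
(n2-1)*s2^2 = 45 * 15.71 = 706.95
numerator = 1432.32 + 706.95 = 2139.27
n1+n2-2 = 77
sp^2 = 2139.27 / 77 = 30561/1100 ≈ 27.782727

27.7827


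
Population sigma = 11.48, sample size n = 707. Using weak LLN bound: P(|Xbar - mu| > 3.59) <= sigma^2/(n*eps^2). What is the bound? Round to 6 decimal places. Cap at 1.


bound = min(1, sigma^2/(n*eps^2))
sigma^2 = 11.48^2 = 131.7904
n*eps^2 = 707 * 3.59^2 = 707 * 12.8881 = 9111.8867
sigma^2/(n*eps^2) = 131.7904 / 9111.8867 ≈ 0.01446357

0.014464


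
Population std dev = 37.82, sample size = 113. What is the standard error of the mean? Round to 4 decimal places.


SE = sigma / sqrt(n)
sqrt(113) ≈ 10.630146
SE = 37.82 / 10.630146 ≈ 3.557806

3.5578


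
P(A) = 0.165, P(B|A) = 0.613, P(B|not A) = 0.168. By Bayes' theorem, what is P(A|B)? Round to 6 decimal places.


P(A|B) = P(B|A)*P(A) / P(B), P(B) = P(B|A)*P(A) + P(B|not A)*P(not A)
P(B|A)*P(A) = 0.613 * 0.165 = 0.101145
P(B|not A)*P(not A) = 0.168 * 0.835 = 0.14028
P(B) = 0.101145 + 0.14028 = 0.241425
P(A|B) = 0.101145 / 0.241425 ≈ 0.41894998

0.418950


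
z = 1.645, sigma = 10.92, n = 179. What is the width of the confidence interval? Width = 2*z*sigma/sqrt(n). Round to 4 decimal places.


width = 2*z*sigma/sqrt(n)
2*z*sigma = 2 * 1.645 * 10.92 = 35.9268
sqrt(179) ≈ 13.379088
width = 35.9268 / 13.379088 ≈ 2.685295

2.6853


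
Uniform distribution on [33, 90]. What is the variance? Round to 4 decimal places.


Var = (b-a)^2 / 12
(b-a)^2 = (90 - 33)^2 = 3249
Var = 3249/12 = 270.75

270.7500


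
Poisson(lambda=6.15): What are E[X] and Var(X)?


E[X] = Var(X) = lambda = 6.15

6.15, 6.15


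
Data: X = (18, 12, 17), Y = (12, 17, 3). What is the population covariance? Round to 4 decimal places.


Cov = (1/n)*sum((xi-xbar)(yi-ybar))
n = 3, xbar = 47/3 ≈ 15.666667, ybar = 32/3 ≈ 10.666667
sum((xi-xbar)(yi-ybar)) = -91/3 ≈ -30.333333
Cov = -30.333333 / 3 = -91/9 ≈ -10.111111

-10.1111


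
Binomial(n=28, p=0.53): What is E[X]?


E[X] = n*p = 28 * 0.53 = 14.84

14.84


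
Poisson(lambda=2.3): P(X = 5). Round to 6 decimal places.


P = e^(-lam) * lam^k / k!
e^(-2.3) ≈ 0.1002588
lam^k = 2.3^5 = 64.36343
k! = 5! = 120
P = 0.1002588 * 64.36343 / 120 ≈ 0.053775

0.053775


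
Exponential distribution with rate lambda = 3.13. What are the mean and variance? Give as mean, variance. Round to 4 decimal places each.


mean = 1/lam, var = 1/lam^2
mean = 1 / 3.13 = 100/313 ≈ 0.319489
lam^2 = 3.13^2 = 9.7969
var = 1 / 9.7969 ≈ 0.102073

0.3195, 0.1021


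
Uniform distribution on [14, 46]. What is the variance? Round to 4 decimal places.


Var = (b-a)^2 / 12
(b-a)^2 = (46 - 14)^2 = 1024
Var = 1024/12 ≈ 85.333333

85.3333


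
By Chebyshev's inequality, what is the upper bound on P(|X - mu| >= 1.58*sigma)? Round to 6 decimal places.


P <= 1/k^2
k^2 = 1.58^2 = 2.4964
1/k^2 = 1 / 2.4964 = 2500/6241 ≈ 0.40057683

0.400577


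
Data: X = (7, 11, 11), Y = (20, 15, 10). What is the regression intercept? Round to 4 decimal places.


a = ybar - b*xbar, where b = sum((xi-xbar)(yi-ybar)) / sum((xi-xbar)^2)
n = 3, xbar = 29/3 ≈ 9.666667, ybar = 45/3 = 15
Sxy = sum((xi-xbar)(yi-ybar)) = -20
Sxx = sum((xi-xbar)^2) = 32/3 ≈ 10.666667
b = Sxy / Sxx = -1.875
a = 15 - (-1.875) * 9.666667 = 33.125

33.1250


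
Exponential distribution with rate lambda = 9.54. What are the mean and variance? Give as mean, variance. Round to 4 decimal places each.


mean = 1/lam, var = 1/lam^2
mean = 1 / 9.54 = 50/477 ≈ 0.104822
lam^2 = 9.54^2 = 91.0116
var = 1 / 91.0116 ≈ 0.010988

0.1048, 0.0110


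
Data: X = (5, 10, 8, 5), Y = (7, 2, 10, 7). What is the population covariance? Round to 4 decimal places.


Cov = (1/n)*sum((xi-xbar)(yi-ybar))
n = 4, xbar = 28/4 = 7, ybar = 26/4 = 6.5
sum((xi-xbar)(yi-ybar)) = -12
Cov = -12 / 4 = -3

-3.0000


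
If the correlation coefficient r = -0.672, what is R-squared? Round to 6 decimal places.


R^2 = r^2 = (-0.672)^2 = 0.451584

0.451584


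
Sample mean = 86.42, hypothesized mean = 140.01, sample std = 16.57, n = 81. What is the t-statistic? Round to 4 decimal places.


t = (xbar - mu0) / (s/sqrt(n))
xbar - mu0 = 86.42 - 140.01 = -53.59
sqrt(81) = 9
s/sqrt(n) = 16.57 / 9 = 1657/900 ≈ 1.84111111
t = -53.59 / 1.84111111 = -48231/1657 ≈ -29.107423

-29.1074


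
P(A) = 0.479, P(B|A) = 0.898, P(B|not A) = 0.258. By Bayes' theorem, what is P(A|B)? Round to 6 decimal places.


P(A|B) = P(B|A)*P(A) / P(B), P(B) = P(B|A)*P(A) + P(B|not A)*P(not A)
P(B|A)*P(A) = 0.898 * 0.479 = 0.430142
P(B|not A)*P(not A) = 0.258 * 0.521 = 0.134418
P(B) = 0.430142 + 0.134418 = 0.56456
P(A|B) = 0.430142 / 0.56456 ≈ 0.76190662

0.761907


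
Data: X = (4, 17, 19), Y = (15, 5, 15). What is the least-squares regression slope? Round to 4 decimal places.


b = sum((xi-xbar)(yi-ybar)) / sum((xi-xbar)^2)
n = 3, xbar = 40/3 ≈ 13.333333, ybar = 35/3 ≈ 11.666667
Sxy = sum((xi-xbar)(yi-ybar)) = -110/3 ≈ -36.666667
Sxx = sum((xi-xbar)^2) = 398/3 ≈ 132.666667
b = Sxy / Sxx = -55/199 ≈ -0.276382

-0.2764


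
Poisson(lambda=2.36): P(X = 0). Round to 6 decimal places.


P = e^(-lam) * lam^k / k!
e^(-2.36) ≈ 0.09442022
lam^k = 2.36^0 = 1
k! = 0! = 1
P = 0.09442022 * 1 / 1 ≈ 0.094420

0.094420


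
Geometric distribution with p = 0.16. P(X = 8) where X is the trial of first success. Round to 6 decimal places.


P = (1-p)^(k-1) * p
(1-p)^(k-1) = 0.84^7 ≈ 0.2950903
P = 0.2950903 * 0.16 ≈ 0.04721446

0.047214


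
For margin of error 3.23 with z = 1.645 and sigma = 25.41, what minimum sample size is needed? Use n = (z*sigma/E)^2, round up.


z*sigma/E = 1.645 * 25.41 / 3.23 ≈ 12.941006
(z*sigma/E)^2 ≈ 167.469641
round up: n = 168

168


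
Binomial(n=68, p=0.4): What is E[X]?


E[X] = n*p = 68 * 0.4 = 27.2

27.2


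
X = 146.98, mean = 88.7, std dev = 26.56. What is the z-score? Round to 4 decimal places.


z = (X - mu) / sigma
X - mu = 146.98 - 88.7 = 58.28
z = 58.28 / 26.56 = 1457/664 ≈ 2.194277

2.1943


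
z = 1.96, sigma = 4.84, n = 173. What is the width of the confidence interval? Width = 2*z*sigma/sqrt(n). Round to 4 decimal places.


width = 2*z*sigma/sqrt(n)
2*z*sigma = 2 * 1.96 * 4.84 = 18.9728
sqrt(173) ≈ 13.152946
width = 18.9728 / 13.152946 ≈ 1.442475

1.4425


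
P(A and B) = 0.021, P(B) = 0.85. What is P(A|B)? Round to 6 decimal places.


P(A|B) = P(A and B) / P(B) = 0.021 / 0.85 = 21/850 ≈ 0.02470588

0.024706


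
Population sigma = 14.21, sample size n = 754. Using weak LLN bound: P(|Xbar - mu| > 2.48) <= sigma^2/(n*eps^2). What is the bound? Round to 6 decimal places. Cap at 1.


bound = min(1, sigma^2/(n*eps^2))
sigma^2 = 14.21^2 = 201.9241
n*eps^2 = 754 * 2.48^2 = 754 * 6.1504 = 4637.4016
sigma^2/(n*eps^2) = 201.9241 / 4637.4016 ≈ 0.04354251

0.043543


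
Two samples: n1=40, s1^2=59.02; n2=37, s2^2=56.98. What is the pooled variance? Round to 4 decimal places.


sp^2 = ((n1-1)*s1^2 + (n2-1)*s2^2)/(n1+n2-2)
(n1-1)*s1^2 = 39 * 59.02 = 2301.78
(n2-1)*s2^2 = 36 * 56.98 = 2051.28
numerator = 2301.78 + 2051.28 = 4353.06
n1+n2-2 = 75
sp^2 = 4353.06 / 75 = 58.0408

58.0408


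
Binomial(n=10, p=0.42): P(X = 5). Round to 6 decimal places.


P = C(n,k) * p^k * (1-p)^(n-k)
C(10,5) = 252
p^k = 0.42^5 ≈ 0.01306912
(1-p)^(n-k) = 0.58^5 ≈ 0.06563568
P = 252 * 0.01306912 * 0.06563568 ≈ 0.216166

0.216166


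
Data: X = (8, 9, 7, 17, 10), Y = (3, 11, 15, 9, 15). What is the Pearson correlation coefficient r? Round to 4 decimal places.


r = sum((xi-xbar)(yi-ybar)) / sqrt(sum((xi-xbar)^2) * sum((yi-ybar)^2))
n = 5, xbar = 51/5 = 10.2, ybar = 53/5 = 10.6
Sxy = sum((xi-xbar)(yi-ybar)) = -9.6
Sxx = sum((xi-xbar)^2) = 62.8
Syy = sum((yi-ybar)^2) = 99.2
sqrt(Sxx*Syy) ≈ 78.928829
r = Sxy / sqrt(Sxx*Syy) = -9.6 / 78.928829 ≈ -0.121629

-0.1216


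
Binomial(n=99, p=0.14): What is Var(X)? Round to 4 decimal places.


Var = n*p*(1-p) = 99 * 0.14 * 0.86 = 11.9196

11.9196


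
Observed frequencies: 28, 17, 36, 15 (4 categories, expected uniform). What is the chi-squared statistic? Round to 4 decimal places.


chi2 = sum((O-E)^2/E), E = total/4
total = 96, E = 96/4 = 24
(28 - 24)^2 / 24 = 16 / 24 = 2/3 ≈ 0.666667
(17 - 24)^2 / 24 = 49 / 24 = 49/24 ≈ 2.041667
(36 - 24)^2 / 24 = 144 / 24 = 6
(15 - 24)^2 / 24 = 81 / 24 = 3.375
chi2 = 145/12 ≈ 12.083333

12.0833


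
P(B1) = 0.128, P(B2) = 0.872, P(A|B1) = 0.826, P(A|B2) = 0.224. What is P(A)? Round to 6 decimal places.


P(A) = P(A|B1)*P(B1) + P(A|B2)*P(B2)
P(A|B1)*P(B1) = 0.826 * 0.128 = 0.105728
P(A|B2)*P(B2) = 0.224 * 0.872 = 0.195328
P(A) = 0.105728 + 0.195328 = 0.301056

0.301056


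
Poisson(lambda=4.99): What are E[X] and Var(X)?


E[X] = Var(X) = lambda = 4.99

4.99, 4.99


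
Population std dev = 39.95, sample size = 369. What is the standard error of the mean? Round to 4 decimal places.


SE = sigma / sqrt(n)
sqrt(369) ≈ 19.209373
SE = 39.95 / 19.209373 ≈ 2.079714

2.0797


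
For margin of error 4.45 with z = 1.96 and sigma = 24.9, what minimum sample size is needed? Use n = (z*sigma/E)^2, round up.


z*sigma/E = 1.96 * 24.9 / 4.45 = 24402/2225 ≈ 10.967191
(z*sigma/E)^2 ≈ 120.279279
round up: n = 121

121


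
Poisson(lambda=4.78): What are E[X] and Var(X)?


E[X] = Var(X) = lambda = 4.78

4.78, 4.78


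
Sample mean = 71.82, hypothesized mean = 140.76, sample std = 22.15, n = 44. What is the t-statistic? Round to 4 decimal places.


t = (xbar - mu0) / (s/sqrt(n))
xbar - mu0 = 71.82 - 140.76 = -68.94
sqrt(44) ≈ 6.63324958
s/sqrt(n) = 22.15 / 6.63324958 ≈ 3.33923814
t = -68.94 / 3.33923814 ≈ -20.645428

-20.6454


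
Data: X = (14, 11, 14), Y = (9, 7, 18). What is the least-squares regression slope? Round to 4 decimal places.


b = sum((xi-xbar)(yi-ybar)) / sum((xi-xbar)^2)
n = 3, xbar = 39/3 = 13, ybar = 34/3 ≈ 11.333333
Sxy = sum((xi-xbar)(yi-ybar)) = 13
Sxx = sum((xi-xbar)^2) = 6
b = Sxy / Sxx = 13/6 ≈ 2.166667

2.1667


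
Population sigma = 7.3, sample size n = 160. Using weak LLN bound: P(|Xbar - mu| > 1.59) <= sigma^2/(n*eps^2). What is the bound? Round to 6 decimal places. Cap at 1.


bound = min(1, sigma^2/(n*eps^2))
sigma^2 = 7.3^2 = 53.29
n*eps^2 = 160 * 1.59^2 = 160 * 2.5281 = 404.496
sigma^2/(n*eps^2) = 53.29 / 404.496 ≈ 0.13174420

0.131744


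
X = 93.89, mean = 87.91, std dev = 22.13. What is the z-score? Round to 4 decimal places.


z = (X - mu) / sigma
X - mu = 93.89 - 87.91 = 5.98
z = 5.98 / 22.13 = 598/2213 ≈ 0.270221

0.2702


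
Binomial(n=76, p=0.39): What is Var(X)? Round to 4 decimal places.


Var = n*p*(1-p) = 76 * 0.39 * 0.61 = 18.0804

18.0804


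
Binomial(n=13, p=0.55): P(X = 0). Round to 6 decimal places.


P = C(n,k) * p^k * (1-p)^(n-k)
C(13,0) = 1
p^k = 0.55^0 = 1
(1-p)^(n-k) = 0.45^13 ≈ 0.00003102864
P = 1 * 1 * 0.00003102864 ≈ 0.000031

0.000031


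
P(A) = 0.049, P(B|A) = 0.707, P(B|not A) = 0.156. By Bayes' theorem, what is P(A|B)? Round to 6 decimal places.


P(A|B) = P(B|A)*P(A) / P(B), P(B) = P(B|A)*P(A) + P(B|not A)*P(not A)
P(B|A)*P(A) = 0.707 * 0.049 = 0.034643
P(B|not A)*P(not A) = 0.156 * 0.951 = 0.148356
P(B) = 0.034643 + 0.148356 = 0.182999
P(A|B) = 0.034643 / 0.182999 ≈ 0.18930705

0.189307


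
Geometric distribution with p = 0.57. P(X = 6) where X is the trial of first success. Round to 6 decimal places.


P = (1-p)^(k-1) * p
(1-p)^(k-1) = 0.43^5 ≈ 0.01470084
P = 0.01470084 * 0.57 ≈ 0.008379481

0.008379


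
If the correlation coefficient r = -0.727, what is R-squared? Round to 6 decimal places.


R^2 = r^2 = (-0.727)^2 = 0.528529

0.528529


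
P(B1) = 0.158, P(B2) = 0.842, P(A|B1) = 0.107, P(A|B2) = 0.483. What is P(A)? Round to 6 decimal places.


P(A) = P(A|B1)*P(B1) + P(A|B2)*P(B2)
P(A|B1)*P(B1) = 0.107 * 0.158 = 0.016906
P(A|B2)*P(B2) = 0.483 * 0.842 = 0.406686
P(A) = 0.016906 + 0.406686 = 0.423592

0.423592


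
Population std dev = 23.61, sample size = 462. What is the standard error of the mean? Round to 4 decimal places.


SE = sigma / sqrt(n)
sqrt(462) ≈ 21.494185
SE = 23.61 / 21.494185 ≈ 1.098437

1.0984


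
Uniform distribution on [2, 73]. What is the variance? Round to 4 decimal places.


Var = (b-a)^2 / 12
(b-a)^2 = (73 - 2)^2 = 5041
Var = 5041/12 ≈ 420.083333

420.0833


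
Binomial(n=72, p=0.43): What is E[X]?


E[X] = n*p = 72 * 0.43 = 30.96

30.96


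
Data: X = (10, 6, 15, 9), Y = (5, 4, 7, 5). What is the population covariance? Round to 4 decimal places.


Cov = (1/n)*sum((xi-xbar)(yi-ybar))
n = 4, xbar = 40/4 = 10, ybar = 21/4 = 5.25
sum((xi-xbar)(yi-ybar)) = 14
Cov = 14 / 4 = 3.5

3.5000


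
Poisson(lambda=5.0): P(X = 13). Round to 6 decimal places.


P = e^(-lam) * lam^k / k!
e^(-5.0) ≈ 0.006737947
lam^k = 5.0^13 = 1220703125
k! = 13! = 6227020800
P = 0.006737947 * 1220703125 / 6227020800 ≈ 0.001321

0.001321


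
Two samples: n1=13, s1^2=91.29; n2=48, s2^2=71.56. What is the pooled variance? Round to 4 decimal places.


sp^2 = ((n1-1)*s1^2 + (n2-1)*s2^2)/(n1+n2-2)
(n1-1)*s1^2 = 12 * 91.29 = 1095.48
(n2-1)*s2^2 = 47 * 71.56 = 3363.32
numerator = 1095.48 + 3363.32 = 4458.8
n1+n2-2 = 59
sp^2 = 4458.8 / 59 = 22294/295 ≈ 75.572881

75.5729


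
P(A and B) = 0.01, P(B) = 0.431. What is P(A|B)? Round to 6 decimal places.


P(A|B) = P(A and B) / P(B) = 0.01 / 0.431 = 10/431 ≈ 0.02320186

0.023202


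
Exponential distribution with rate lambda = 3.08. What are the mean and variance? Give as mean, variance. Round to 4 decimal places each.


mean = 1/lam, var = 1/lam^2
mean = 1 / 3.08 = 25/77 ≈ 0.324675
lam^2 = 3.08^2 = 9.4864
var = 1 / 9.4864 = 625/5929 ≈ 0.105414

0.3247, 0.1054


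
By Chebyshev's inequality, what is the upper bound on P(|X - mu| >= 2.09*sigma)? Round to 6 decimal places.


P <= 1/k^2
k^2 = 2.09^2 = 4.3681
1/k^2 = 1 / 4.3681 ≈ 0.22893249

0.228932


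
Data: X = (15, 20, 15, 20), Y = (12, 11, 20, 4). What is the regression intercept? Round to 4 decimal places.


a = ybar - b*xbar, where b = sum((xi-xbar)(yi-ybar)) / sum((xi-xbar)^2)
n = 4, xbar = 70/4 = 17.5, ybar = 47/4 = 11.75
Sxy = sum((xi-xbar)(yi-ybar)) = -42.5
Sxx = sum((xi-xbar)^2) = 25
b = Sxy / Sxx = -1.7
a = 11.75 - (-1.7) * 17.5 = 41.5

41.5000


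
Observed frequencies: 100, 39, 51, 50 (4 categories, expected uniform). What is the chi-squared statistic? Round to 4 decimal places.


chi2 = sum((O-E)^2/E), E = total/4
total = 240, E = 240/4 = 60
(100 - 60)^2 / 60 = 1600 / 60 = 80/3 ≈ 26.666667
(39 - 60)^2 / 60 = 441 / 60 = 7.35
(51 - 60)^2 / 60 = 81 / 60 = 1.35
(50 - 60)^2 / 60 = 100 / 60 = 5/3 ≈ 1.666667
chi2 = 1111/30 ≈ 37.033333

37.0333


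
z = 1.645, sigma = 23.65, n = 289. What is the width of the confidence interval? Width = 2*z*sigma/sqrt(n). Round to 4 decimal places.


width = 2*z*sigma/sqrt(n)
2*z*sigma = 2 * 1.645 * 23.65 = 77.8085
sqrt(289) = 17
width = 77.8085 / 17 ≈ 4.576971

4.5770


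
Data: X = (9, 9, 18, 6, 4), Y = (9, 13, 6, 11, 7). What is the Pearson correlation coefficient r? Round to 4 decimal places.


r = sum((xi-xbar)(yi-ybar)) / sqrt(sum((xi-xbar)^2) * sum((yi-ybar)^2))
n = 5, xbar = 46/5 = 9.2, ybar = 46/5 = 9.2
Sxy = sum((xi-xbar)(yi-ybar)) = -23.2
Sxx = sum((xi-xbar)^2) = 114.8
Syy = sum((yi-ybar)^2) = 32.8
sqrt(Sxx*Syy) ≈ 61.363181
r = Sxy / sqrt(Sxx*Syy) = -23.2 / 61.363181 ≈ -0.378077

-0.3781


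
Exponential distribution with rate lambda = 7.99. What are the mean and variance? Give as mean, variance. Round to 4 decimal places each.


mean = 1/lam, var = 1/lam^2
mean = 1 / 7.99 = 100/799 ≈ 0.125156
lam^2 = 7.99^2 = 63.8401
var = 1 / 63.8401 ≈ 0.015664

0.1252, 0.0157


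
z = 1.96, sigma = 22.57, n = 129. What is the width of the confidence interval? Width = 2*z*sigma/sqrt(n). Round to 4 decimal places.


width = 2*z*sigma/sqrt(n)
2*z*sigma = 2 * 1.96 * 22.57 = 88.4744
sqrt(129) ≈ 11.357817
width = 88.4744 / 11.357817 ≈ 7.789737

7.7897


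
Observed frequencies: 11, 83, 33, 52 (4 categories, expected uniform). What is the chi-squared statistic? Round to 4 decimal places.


chi2 = sum((O-E)^2/E), E = total/4
total = 179, E = 179/4 = 44.75
(11 - 44.75)^2 / 44.75 = 1139.0625 / 44.75 = 18225/716 ≈ 25.453911
(83 - 44.75)^2 / 44.75 = 1463.0625 / 44.75 = 23409/716 ≈ 32.694134
(33 - 44.75)^2 / 44.75 = 138.0625 / 44.75 = 2209/716 ≈ 3.085196
(52 - 44.75)^2 / 44.75 = 52.5625 / 44.75 = 841/716 ≈ 1.174581
chi2 = 11171/179 ≈ 62.407821

62.4078


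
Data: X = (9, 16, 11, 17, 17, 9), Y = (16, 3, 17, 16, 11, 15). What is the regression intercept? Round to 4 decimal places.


a = ybar - b*xbar, where b = sum((xi-xbar)(yi-ybar)) / sum((xi-xbar)^2)
n = 6, xbar = 79/6 ≈ 13.166667, ybar = 78/6 = 13
Sxy = sum((xi-xbar)(yi-ybar)) = -54
Sxx = sum((xi-xbar)^2) = 461/6 ≈ 76.833333
b = Sxy / Sxx = -324/461 ≈ -0.702820
a = 13 - (-0.702820) * 13.166667 = 10259/461 ≈ 22.253796

22.2538


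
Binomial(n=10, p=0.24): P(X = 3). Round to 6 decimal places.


P = C(n,k) * p^k * (1-p)^(n-k)
C(10,3) = 120
p^k = 0.24^3 = 0.013824
(1-p)^(n-k) = 0.76^7 ≈ 0.1464519
P = 120 * 0.013824 * 0.1464519 ≈ 0.242946

0.242946


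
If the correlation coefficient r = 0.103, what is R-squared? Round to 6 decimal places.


R^2 = r^2 = (0.103)^2 = 0.010609

0.010609


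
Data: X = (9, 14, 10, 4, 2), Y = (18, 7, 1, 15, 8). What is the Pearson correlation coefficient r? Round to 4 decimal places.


r = sum((xi-xbar)(yi-ybar)) / sqrt(sum((xi-xbar)^2) * sum((yi-ybar)^2))
n = 5, xbar = 39/5 = 7.8, ybar = 49/5 = 9.8
Sxy = sum((xi-xbar)(yi-ybar)) = -36.2
Sxx = sum((xi-xbar)^2) = 92.8
Syy = sum((yi-ybar)^2) = 182.8
sqrt(Sxx*Syy) ≈ 130.245307
r = Sxy / sqrt(Sxx*Syy) = -36.2 / 130.245307 ≈ -0.277937

-0.2779


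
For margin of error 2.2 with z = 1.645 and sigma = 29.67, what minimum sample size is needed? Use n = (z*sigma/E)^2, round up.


z*sigma/E = 1.645 * 29.67 / 2.2 ≈ 22.185068
(z*sigma/E)^2 ≈ 492.177250
round up: n = 493

493


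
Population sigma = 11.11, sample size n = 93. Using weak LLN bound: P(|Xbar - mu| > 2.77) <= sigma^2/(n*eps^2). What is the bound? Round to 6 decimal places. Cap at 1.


bound = min(1, sigma^2/(n*eps^2))
sigma^2 = 11.11^2 = 123.4321
n*eps^2 = 93 * 2.77^2 = 93 * 7.6729 = 713.5797
sigma^2/(n*eps^2) = 123.4321 / 713.5797 ≈ 0.17297591

0.172976


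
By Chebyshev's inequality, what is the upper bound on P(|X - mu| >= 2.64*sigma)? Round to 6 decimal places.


P <= 1/k^2
k^2 = 2.64^2 = 6.9696
1/k^2 = 1 / 6.9696 = 625/4356 ≈ 0.14348026

0.143480


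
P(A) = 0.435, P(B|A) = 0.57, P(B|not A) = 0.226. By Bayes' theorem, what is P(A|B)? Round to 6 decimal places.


P(A|B) = P(B|A)*P(A) / P(B), P(B) = P(B|A)*P(A) + P(B|not A)*P(not A)
P(B|A)*P(A) = 0.57 * 0.435 = 0.24795
P(B|not A)*P(not A) = 0.226 * 0.565 = 0.12769
P(B) = 0.24795 + 0.12769 = 0.37564
P(A|B) = 0.24795 / 0.37564 ≈ 0.66007347

0.660073


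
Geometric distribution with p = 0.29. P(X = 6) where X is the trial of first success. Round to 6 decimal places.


P = (1-p)^(k-1) * p
(1-p)^(k-1) = 0.71^5 ≈ 0.1804229
P = 0.1804229 * 0.29 ≈ 0.05232265

0.052323


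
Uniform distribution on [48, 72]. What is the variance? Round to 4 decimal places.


Var = (b-a)^2 / 12
(b-a)^2 = (72 - 48)^2 = 576
Var = 576/12 = 48

48.0000


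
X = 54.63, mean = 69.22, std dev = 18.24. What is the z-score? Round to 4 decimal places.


z = (X - mu) / sigma
X - mu = 54.63 - 69.22 = -14.59
z = -14.59 / 18.24 = -1459/1824 ≈ -0.799890

-0.7999


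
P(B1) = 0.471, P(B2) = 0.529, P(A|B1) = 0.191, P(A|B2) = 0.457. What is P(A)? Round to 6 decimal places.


P(A) = P(A|B1)*P(B1) + P(A|B2)*P(B2)
P(A|B1)*P(B1) = 0.191 * 0.471 = 0.089961
P(A|B2)*P(B2) = 0.457 * 0.529 = 0.241753
P(A) = 0.089961 + 0.241753 = 0.331714

0.331714


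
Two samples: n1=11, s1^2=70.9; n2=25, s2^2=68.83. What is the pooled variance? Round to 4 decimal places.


sp^2 = ((n1-1)*s1^2 + (n2-1)*s2^2)/(n1+n2-2)
(n1-1)*s1^2 = 10 * 70.9 = 709
(n2-1)*s2^2 = 24 * 68.83 = 1651.92
numerator = 709 + 1651.92 = 2360.92
n1+n2-2 = 34
sp^2 = 2360.92 / 34 = 59023/850 ≈ 69.438824

69.4388


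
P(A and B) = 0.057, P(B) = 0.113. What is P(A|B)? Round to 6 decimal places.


P(A|B) = P(A and B) / P(B) = 0.057 / 0.113 = 57/113 ≈ 0.50442478

0.504425


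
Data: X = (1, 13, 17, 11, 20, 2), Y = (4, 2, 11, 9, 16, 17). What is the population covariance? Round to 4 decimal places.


Cov = (1/n)*sum((xi-xbar)(yi-ybar))
n = 6, xbar = 64/6 = 32/3 ≈ 10.666667, ybar = 59/6 ≈ 9.833333
sum((xi-xbar)(yi-ybar)) = 122/3 ≈ 40.666667
Cov = 40.666667 / 6 = 61/9 ≈ 6.777778

6.7778


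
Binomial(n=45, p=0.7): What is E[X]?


E[X] = n*p = 45 * 0.7 = 31.5

31.5


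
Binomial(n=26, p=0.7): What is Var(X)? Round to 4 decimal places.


Var = n*p*(1-p) = 26 * 0.7 * 0.3 = 5.46

5.4600


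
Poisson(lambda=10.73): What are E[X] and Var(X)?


E[X] = Var(X) = lambda = 10.73

10.73, 10.73


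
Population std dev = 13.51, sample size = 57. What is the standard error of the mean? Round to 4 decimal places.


SE = sigma / sqrt(n)
sqrt(57) ≈ 7.549834
SE = 13.51 / 7.549834 ≈ 1.789443

1.7894


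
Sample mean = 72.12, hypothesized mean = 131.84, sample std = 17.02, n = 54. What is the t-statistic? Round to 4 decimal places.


t = (xbar - mu0) / (s/sqrt(n))
xbar - mu0 = 72.12 - 131.84 = -59.72
sqrt(54) ≈ 7.34846923
s/sqrt(n) = 17.02 / 7.34846923 ≈ 2.31612863
t = -59.72 / 2.31612863 ≈ -25.784406

-25.7844


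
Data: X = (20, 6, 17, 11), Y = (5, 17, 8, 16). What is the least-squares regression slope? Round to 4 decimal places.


b = sum((xi-xbar)(yi-ybar)) / sum((xi-xbar)^2)
n = 4, xbar = 54/4 = 13.5, ybar = 46/4 = 11.5
Sxy = sum((xi-xbar)(yi-ybar)) = -107
Sxx = sum((xi-xbar)^2) = 117
b = Sxy / Sxx = -107/117 ≈ -0.914530

-0.9145


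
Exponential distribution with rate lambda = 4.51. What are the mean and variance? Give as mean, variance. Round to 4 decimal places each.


mean = 1/lam, var = 1/lam^2
mean = 1 / 4.51 = 100/451 ≈ 0.221729
lam^2 = 4.51^2 = 20.3401
var = 1 / 20.3401 ≈ 0.049164

0.2217, 0.0492


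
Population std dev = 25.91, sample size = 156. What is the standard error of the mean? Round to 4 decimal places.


SE = sigma / sqrt(n)
sqrt(156) ≈ 12.489996
SE = 25.91 / 12.489996 ≈ 2.074460

2.0745


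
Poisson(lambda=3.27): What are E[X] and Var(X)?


E[X] = Var(X) = lambda = 3.27

3.27, 3.27


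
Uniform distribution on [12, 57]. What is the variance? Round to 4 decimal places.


Var = (b-a)^2 / 12
(b-a)^2 = (57 - 12)^2 = 2025
Var = 2025/12 = 168.75

168.7500


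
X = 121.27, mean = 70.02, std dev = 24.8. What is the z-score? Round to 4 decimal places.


z = (X - mu) / sigma
X - mu = 121.27 - 70.02 = 51.25
z = 51.25 / 24.8 = 1025/496 ≈ 2.066532

2.0665


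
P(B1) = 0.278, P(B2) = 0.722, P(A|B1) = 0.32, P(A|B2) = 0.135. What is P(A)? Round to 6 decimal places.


P(A) = P(A|B1)*P(B1) + P(A|B2)*P(B2)
P(A|B1)*P(B1) = 0.32 * 0.278 = 0.08896
P(A|B2)*P(B2) = 0.135 * 0.722 = 0.09747
P(A) = 0.08896 + 0.09747 = 0.18643

0.186430


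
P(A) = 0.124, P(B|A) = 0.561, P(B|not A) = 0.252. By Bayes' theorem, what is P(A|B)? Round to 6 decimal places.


P(A|B) = P(B|A)*P(A) / P(B), P(B) = P(B|A)*P(A) + P(B|not A)*P(not A)
P(B|A)*P(A) = 0.561 * 0.124 = 0.069564
P(B|not A)*P(not A) = 0.252 * 0.876 = 0.220752
P(B) = 0.069564 + 0.220752 = 0.290316
P(A|B) = 0.069564 / 0.290316 ≈ 0.23961476

0.239615


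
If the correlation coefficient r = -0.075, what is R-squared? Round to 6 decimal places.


R^2 = r^2 = (-0.075)^2 = 0.005625

0.005625


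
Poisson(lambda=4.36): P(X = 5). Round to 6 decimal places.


P = e^(-lam) * lam^k / k!
e^(-4.36) ≈ 0.01277839
lam^k = 4.36^5 ≈ 1575.550930
k! = 5! = 120
P = 0.01277839 * 1575.550930 / 120 ≈ 0.167775

0.167775


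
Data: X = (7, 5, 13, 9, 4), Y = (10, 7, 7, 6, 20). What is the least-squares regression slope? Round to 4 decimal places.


b = sum((xi-xbar)(yi-ybar)) / sum((xi-xbar)^2)
n = 5, xbar = 38/5 = 7.6, ybar = 50/5 = 10
Sxy = sum((xi-xbar)(yi-ybar)) = -50
Sxx = sum((xi-xbar)^2) = 51.2
b = Sxy / Sxx = -125/128 ≈ -0.976563

-0.9766


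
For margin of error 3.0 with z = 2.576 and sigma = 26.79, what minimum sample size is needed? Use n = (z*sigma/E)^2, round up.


z*sigma/E = 2.576 * 26.79 / 3.0 = 23.00368
(z*sigma/E)^2 ≈ 529.169294
round up: n = 530

530


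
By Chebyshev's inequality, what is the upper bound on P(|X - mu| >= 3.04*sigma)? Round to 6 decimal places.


P <= 1/k^2
k^2 = 3.04^2 = 9.2416
1/k^2 = 1 / 9.2416 = 625/5776 ≈ 0.10820637

0.108206


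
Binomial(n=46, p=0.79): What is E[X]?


E[X] = n*p = 46 * 0.79 = 36.34

36.34


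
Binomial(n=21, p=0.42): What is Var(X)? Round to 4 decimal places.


Var = n*p*(1-p) = 21 * 0.42 * 0.58 = 5.1156

5.1156


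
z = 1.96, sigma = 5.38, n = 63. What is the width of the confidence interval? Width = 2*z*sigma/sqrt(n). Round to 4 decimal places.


width = 2*z*sigma/sqrt(n)
2*z*sigma = 2 * 1.96 * 5.38 = 21.0896
sqrt(63) ≈ 7.937254
width = 21.0896 / 7.937254 ≈ 2.657040

2.6570


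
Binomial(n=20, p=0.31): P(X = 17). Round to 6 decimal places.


P = C(n,k) * p^k * (1-p)^(n-k)
C(20,17) = 1140
p^k = 0.31^17 ≈ 0.000000002255012
(1-p)^(n-k) = 0.69^3 = 0.328509
P = 1140 * 0.000000002255012 * 0.328509 ≈ 0.000001

0.000001


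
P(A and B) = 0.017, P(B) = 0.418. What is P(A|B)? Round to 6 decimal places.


P(A|B) = P(A and B) / P(B) = 0.017 / 0.418 = 17/418 ≈ 0.04066986

0.040670


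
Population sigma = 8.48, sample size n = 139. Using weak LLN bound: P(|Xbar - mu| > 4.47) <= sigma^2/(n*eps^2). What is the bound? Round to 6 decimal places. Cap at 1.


bound = min(1, sigma^2/(n*eps^2))
sigma^2 = 8.48^2 = 71.9104
n*eps^2 = 139 * 4.47^2 = 139 * 19.9809 = 2777.3451
sigma^2/(n*eps^2) = 71.9104 / 2777.3451 ≈ 0.02589178

0.025892


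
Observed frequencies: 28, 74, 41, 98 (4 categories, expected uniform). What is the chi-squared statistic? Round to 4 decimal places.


chi2 = sum((O-E)^2/E), E = total/4
total = 241, E = 241/4 = 60.25
(28 - 60.25)^2 / 60.25 = 1040.0625 / 60.25 = 16641/964 ≈ 17.262448
(74 - 60.25)^2 / 60.25 = 189.0625 / 60.25 = 3025/964 ≈ 3.137967
(41 - 60.25)^2 / 60.25 = 370.5625 / 60.25 = 5929/964 ≈ 6.150415
(98 - 60.25)^2 / 60.25 = 1425.0625 / 60.25 = 22801/964 ≈ 23.652490
chi2 = 12099/241 ≈ 50.203320

50.2033


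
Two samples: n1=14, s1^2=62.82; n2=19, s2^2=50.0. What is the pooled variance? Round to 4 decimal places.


sp^2 = ((n1-1)*s1^2 + (n2-1)*s2^2)/(n1+n2-2)
(n1-1)*s1^2 = 13 * 62.82 = 816.66
(n2-1)*s2^2 = 18 * 50.0 = 900
numerator = 816.66 + 900 = 1716.66
n1+n2-2 = 31
sp^2 = 1716.66 / 31 = 85833/1550 ≈ 55.376129

55.3761


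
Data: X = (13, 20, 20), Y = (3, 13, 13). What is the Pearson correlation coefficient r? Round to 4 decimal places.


r = sum((xi-xbar)(yi-ybar)) / sqrt(sum((xi-xbar)^2) * sum((yi-ybar)^2))
n = 3, xbar = 53/3 ≈ 17.666667, ybar = 29/3 ≈ 9.666667
Sxy = sum((xi-xbar)(yi-ybar)) = 140/3 ≈ 46.666667
Sxx = sum((xi-xbar)^2) = 98/3 ≈ 32.666667
Syy = sum((yi-ybar)^2) = 200/3 ≈ 66.666667
sqrt(Sxx*Syy) = 140/3 ≈ 46.666667
r = Sxy / sqrt(Sxx*Syy) = 46.666667 / 46.666667 = 1

1.0000


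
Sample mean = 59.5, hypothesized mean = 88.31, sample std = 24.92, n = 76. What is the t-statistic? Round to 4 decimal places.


t = (xbar - mu0) / (s/sqrt(n))
xbar - mu0 = 59.5 - 88.31 = -28.81
sqrt(76) ≈ 8.71779789
s/sqrt(n) = 24.92 / 8.71779789 ≈ 2.85852004
t = -28.81 / 2.85852004 ≈ -10.078642

-10.0786


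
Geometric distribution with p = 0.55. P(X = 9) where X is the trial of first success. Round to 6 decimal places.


P = (1-p)^(k-1) * p
(1-p)^(k-1) = 0.45^8 ≈ 0.001681513
P = 0.001681513 * 0.55 ≈ 0.0009248319

0.000925


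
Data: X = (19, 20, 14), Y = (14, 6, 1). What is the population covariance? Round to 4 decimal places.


Cov = (1/n)*sum((xi-xbar)(yi-ybar))
n = 3, xbar = 53/3 ≈ 17.666667, ybar = 21/3 = 7
sum((xi-xbar)(yi-ybar)) = 29
Cov = 29 / 3 = 29/3 ≈ 9.666667

9.6667


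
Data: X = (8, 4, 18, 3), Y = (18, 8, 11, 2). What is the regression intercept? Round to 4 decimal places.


a = ybar - b*xbar, where b = sum((xi-xbar)(yi-ybar)) / sum((xi-xbar)^2)
n = 4, xbar = 33/4 = 8.25, ybar = 39/4 = 9.75
Sxy = sum((xi-xbar)(yi-ybar)) = 58.25
Sxx = sum((xi-xbar)^2) = 140.75
b = Sxy / Sxx = 233/563 ≈ 0.413854
a = 9.75 - 0.413854 * 8.25 = 3567/563 ≈ 6.335702

6.3357


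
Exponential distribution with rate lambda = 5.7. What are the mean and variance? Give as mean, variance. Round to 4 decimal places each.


mean = 1/lam, var = 1/lam^2
mean = 1 / 5.7 = 10/57 ≈ 0.175439
lam^2 = 5.7^2 = 32.49
var = 1 / 32.49 = 100/3249 ≈ 0.030779

0.1754, 0.0308


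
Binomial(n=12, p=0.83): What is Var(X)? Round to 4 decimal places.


Var = n*p*(1-p) = 12 * 0.83 * 0.17 = 1.6932

1.6932


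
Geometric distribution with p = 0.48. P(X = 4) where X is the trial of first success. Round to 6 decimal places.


P = (1-p)^(k-1) * p
(1-p)^(k-1) = 0.52^3 = 0.140608
P = 0.140608 * 0.48 = 0.06749184

0.067492


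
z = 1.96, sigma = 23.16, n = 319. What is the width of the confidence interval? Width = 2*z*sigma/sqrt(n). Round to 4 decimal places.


width = 2*z*sigma/sqrt(n)
2*z*sigma = 2 * 1.96 * 23.16 = 90.7872
sqrt(319) ≈ 17.860571
width = 90.7872 / 17.860571 ≈ 5.083107

5.0831


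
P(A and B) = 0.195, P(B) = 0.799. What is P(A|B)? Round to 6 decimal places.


P(A|B) = P(A and B) / P(B) = 0.195 / 0.799 = 195/799 ≈ 0.24405507

0.244055


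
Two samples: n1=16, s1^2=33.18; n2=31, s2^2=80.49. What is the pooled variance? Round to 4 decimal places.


sp^2 = ((n1-1)*s1^2 + (n2-1)*s2^2)/(n1+n2-2)
(n1-1)*s1^2 = 15 * 33.18 = 497.7
(n2-1)*s2^2 = 30 * 80.49 = 2414.7
numerator = 497.7 + 2414.7 = 2912.4
n1+n2-2 = 45
sp^2 = 2912.4 / 45 = 64.72

64.7200


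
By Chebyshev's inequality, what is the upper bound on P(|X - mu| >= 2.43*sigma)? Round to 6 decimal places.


P <= 1/k^2
k^2 = 2.43^2 = 5.9049
1/k^2 = 1 / 5.9049 ≈ 0.16935088

0.169351


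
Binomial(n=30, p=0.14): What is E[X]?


E[X] = n*p = 30 * 0.14 = 4.2

4.2


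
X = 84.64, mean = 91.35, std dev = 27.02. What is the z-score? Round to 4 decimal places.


z = (X - mu) / sigma
X - mu = 84.64 - 91.35 = -6.71
z = -6.71 / 27.02 = -671/2702 ≈ -0.248335

-0.2483


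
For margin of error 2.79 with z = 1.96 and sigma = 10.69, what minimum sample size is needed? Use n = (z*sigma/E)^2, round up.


z*sigma/E = 1.96 * 10.69 / 2.79 = 52381/6975 ≈ 7.509821
(z*sigma/E)^2 ≈ 56.397408
round up: n = 57

57


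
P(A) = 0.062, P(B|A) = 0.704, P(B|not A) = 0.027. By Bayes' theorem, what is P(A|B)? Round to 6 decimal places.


P(A|B) = P(B|A)*P(A) / P(B), P(B) = P(B|A)*P(A) + P(B|not A)*P(not A)
P(B|A)*P(A) = 0.704 * 0.062 = 0.043648
P(B|not A)*P(not A) = 0.027 * 0.938 = 0.025326
P(B) = 0.043648 + 0.025326 = 0.068974
P(A|B) = 0.043648 / 0.068974 ≈ 0.63281816

0.632818


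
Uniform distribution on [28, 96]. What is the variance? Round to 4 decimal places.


Var = (b-a)^2 / 12
(b-a)^2 = (96 - 28)^2 = 4624
Var = 4624/12 ≈ 385.333333

385.3333


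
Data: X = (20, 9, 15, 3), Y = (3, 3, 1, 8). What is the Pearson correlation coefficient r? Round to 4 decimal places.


r = sum((xi-xbar)(yi-ybar)) / sqrt(sum((xi-xbar)^2) * sum((yi-ybar)^2))
n = 4, xbar = 47/4 = 11.75, ybar = 15/4 = 3.75
Sxy = sum((xi-xbar)(yi-ybar)) = -50.25
Sxx = sum((xi-xbar)^2) = 162.75
Syy = sum((yi-ybar)^2) = 26.75
sqrt(Sxx*Syy) ≈ 65.981532
r = Sxy / sqrt(Sxx*Syy) = -50.25 / 65.981532 ≈ -0.761577

-0.7616


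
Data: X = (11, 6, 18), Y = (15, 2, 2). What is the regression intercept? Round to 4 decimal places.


a = ybar - b*xbar, where b = sum((xi-xbar)(yi-ybar)) / sum((xi-xbar)^2)
n = 3, xbar = 35/3 ≈ 11.666667, ybar = 19/3 ≈ 6.333333
Sxy = sum((xi-xbar)(yi-ybar)) = -26/3 ≈ -8.666667
Sxx = sum((xi-xbar)^2) = 218/3 ≈ 72.666667
b = Sxy / Sxx = -13/109 ≈ -0.119266
a = 6.333333 - (-0.119266) * 11.666667 = 842/109 ≈ 7.724771

7.7248


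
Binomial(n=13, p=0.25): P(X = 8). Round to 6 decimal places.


P = C(n,k) * p^k * (1-p)^(n-k)
C(13,8) = 1287
p^k = 0.25^8 ≈ 0.00001525879
(1-p)^(n-k) = 0.75^5 = 243/1024 ≈ 0.2373047
P = 1287 * 0.00001525879 * 0.2373047 ≈ 0.004660

0.004660


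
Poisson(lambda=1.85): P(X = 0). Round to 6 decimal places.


P = e^(-lam) * lam^k / k!
e^(-1.85) ≈ 0.1572372
lam^k = 1.85^0 = 1
k! = 0! = 1
P = 0.1572372 * 1 / 1 ≈ 0.157237

0.157237


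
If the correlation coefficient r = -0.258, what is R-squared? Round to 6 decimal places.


R^2 = r^2 = (-0.258)^2 = 0.066564

0.066564


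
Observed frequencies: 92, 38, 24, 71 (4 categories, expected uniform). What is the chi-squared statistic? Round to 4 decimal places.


chi2 = sum((O-E)^2/E), E = total/4
total = 225, E = 225/4 = 56.25
(92 - 56.25)^2 / 56.25 = 1278.0625 / 56.25 = 20449/900 ≈ 22.721111
(38 - 56.25)^2 / 56.25 = 333.0625 / 56.25 = 5329/900 ≈ 5.921111
(24 - 56.25)^2 / 56.25 = 1040.0625 / 56.25 = 18.49
(71 - 56.25)^2 / 56.25 = 217.5625 / 56.25 = 3481/900 ≈ 3.867778
chi2 = 51

51.0000


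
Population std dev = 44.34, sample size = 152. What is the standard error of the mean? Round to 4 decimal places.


SE = sigma / sqrt(n)
sqrt(152) ≈ 12.328828
SE = 44.34 / 12.328828 ≈ 3.596449

3.5964


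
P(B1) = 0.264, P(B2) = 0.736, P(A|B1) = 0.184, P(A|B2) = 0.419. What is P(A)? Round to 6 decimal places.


P(A) = P(A|B1)*P(B1) + P(A|B2)*P(B2)
P(A|B1)*P(B1) = 0.184 * 0.264 = 0.048576
P(A|B2)*P(B2) = 0.419 * 0.736 = 0.308384
P(A) = 0.048576 + 0.308384 = 0.35696

0.356960


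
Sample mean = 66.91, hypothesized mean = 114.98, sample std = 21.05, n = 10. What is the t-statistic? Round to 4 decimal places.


t = (xbar - mu0) / (s/sqrt(n))
xbar - mu0 = 66.91 - 114.98 = -48.07
sqrt(10) ≈ 3.16227766
s/sqrt(n) = 21.05 / 3.16227766 ≈ 6.65659447
t = -48.07 / 6.65659447 ≈ -7.221410

-7.2214


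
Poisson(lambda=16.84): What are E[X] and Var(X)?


E[X] = Var(X) = lambda = 16.84

16.84, 16.84


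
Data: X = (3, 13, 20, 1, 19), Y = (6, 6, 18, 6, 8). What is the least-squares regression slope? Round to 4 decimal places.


b = sum((xi-xbar)(yi-ybar)) / sum((xi-xbar)^2)
n = 5, xbar = 56/5 = 11.2, ybar = 44/5 = 8.8
Sxy = sum((xi-xbar)(yi-ybar)) = 121.2
Sxx = sum((xi-xbar)^2) = 312.8
b = Sxy / Sxx = 303/782 ≈ 0.387468

0.3875


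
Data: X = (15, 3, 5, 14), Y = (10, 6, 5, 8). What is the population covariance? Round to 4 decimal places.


Cov = (1/n)*sum((xi-xbar)(yi-ybar))
n = 4, xbar = 37/4 = 9.25, ybar = 29/4 = 7.25
sum((xi-xbar)(yi-ybar)) = 36.75
Cov = 36.75 / 4 = 9.1875

9.1875


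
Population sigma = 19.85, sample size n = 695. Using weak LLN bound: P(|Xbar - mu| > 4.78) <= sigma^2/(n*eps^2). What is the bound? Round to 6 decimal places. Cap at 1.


bound = min(1, sigma^2/(n*eps^2))
sigma^2 = 19.85^2 = 394.0225
n*eps^2 = 695 * 4.78^2 = 695 * 22.8484 = 15879.638
sigma^2/(n*eps^2) = 394.0225 / 15879.638 ≈ 0.02481307

0.024813


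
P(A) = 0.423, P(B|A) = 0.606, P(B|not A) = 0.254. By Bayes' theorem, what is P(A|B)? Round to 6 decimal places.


P(A|B) = P(B|A)*P(A) / P(B), P(B) = P(B|A)*P(A) + P(B|not A)*P(not A)
P(B|A)*P(A) = 0.606 * 0.423 = 0.256338
P(B|not A)*P(not A) = 0.254 * 0.577 = 0.146558
P(B) = 0.256338 + 0.146558 = 0.402896
P(A|B) = 0.256338 / 0.402896 ≈ 0.63623863

0.636239


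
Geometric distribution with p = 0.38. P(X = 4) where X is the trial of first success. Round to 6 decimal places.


P = (1-p)^(k-1) * p
(1-p)^(k-1) = 0.62^3 = 0.238328
P = 0.238328 * 0.38 = 0.09056464

0.090565


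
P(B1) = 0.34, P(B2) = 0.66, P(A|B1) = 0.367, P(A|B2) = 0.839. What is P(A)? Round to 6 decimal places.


P(A) = P(A|B1)*P(B1) + P(A|B2)*P(B2)
P(A|B1)*P(B1) = 0.367 * 0.34 = 0.12478
P(A|B2)*P(B2) = 0.839 * 0.66 = 0.55374
P(A) = 0.12478 + 0.55374 = 0.67852

0.678520


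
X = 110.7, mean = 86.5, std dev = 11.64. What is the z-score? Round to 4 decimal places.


z = (X - mu) / sigma
X - mu = 110.7 - 86.5 = 24.2
z = 24.2 / 11.64 = 605/291 ≈ 2.079038

2.0790


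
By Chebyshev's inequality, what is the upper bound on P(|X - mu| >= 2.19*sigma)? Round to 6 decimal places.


P <= 1/k^2
k^2 = 2.19^2 = 4.7961
1/k^2 = 1 / 4.7961 ≈ 0.20850274

0.208503


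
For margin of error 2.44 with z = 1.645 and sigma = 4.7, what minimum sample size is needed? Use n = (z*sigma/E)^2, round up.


z*sigma/E = 1.645 * 4.7 / 2.44 = 15463/4880 ≈ 3.168648
(z*sigma/E)^2 ≈ 10.040327
round up: n = 11

11


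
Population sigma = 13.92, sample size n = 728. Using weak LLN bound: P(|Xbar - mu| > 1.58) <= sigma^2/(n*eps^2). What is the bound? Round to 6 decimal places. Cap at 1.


bound = min(1, sigma^2/(n*eps^2))
sigma^2 = 13.92^2 = 193.7664
n*eps^2 = 728 * 1.58^2 = 728 * 2.4964 = 1817.3792
sigma^2/(n*eps^2) = 193.7664 / 1817.3792 ≈ 0.10661859

0.106619


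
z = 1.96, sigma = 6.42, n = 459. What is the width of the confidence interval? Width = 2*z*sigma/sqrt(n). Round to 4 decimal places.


width = 2*z*sigma/sqrt(n)
2*z*sigma = 2 * 1.96 * 6.42 = 25.1664
sqrt(459) ≈ 21.424285
width = 25.1664 / 21.424285 ≈ 1.174667

1.1747


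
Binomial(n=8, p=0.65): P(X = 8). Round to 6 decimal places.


P = C(n,k) * p^k * (1-p)^(n-k)
C(8,8) = 1
p^k = 0.65^8 ≈ 0.03186448
(1-p)^(n-k) = 0.35^0 = 1
P = 1 * 0.03186448 * 1 ≈ 0.031864

0.031864


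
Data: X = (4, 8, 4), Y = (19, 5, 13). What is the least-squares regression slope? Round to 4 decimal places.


b = sum((xi-xbar)(yi-ybar)) / sum((xi-xbar)^2)
n = 3, xbar = 16/3 ≈ 5.333333, ybar = 37/3 ≈ 12.333333
Sxy = sum((xi-xbar)(yi-ybar)) = -88/3 ≈ -29.333333
Sxx = sum((xi-xbar)^2) = 32/3 ≈ 10.666667
b = Sxy / Sxx = -2.75

-2.7500


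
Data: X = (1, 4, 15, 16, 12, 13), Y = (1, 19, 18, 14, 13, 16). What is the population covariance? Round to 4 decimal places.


Cov = (1/n)*sum((xi-xbar)(yi-ybar))
n = 6, xbar = 61/6 ≈ 10.166667, ybar = 81/6 = 13.5
sum((xi-xbar)(yi-ybar)) = 111.5
Cov = 111.5 / 6 = 223/12 ≈ 18.583333

18.5833
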